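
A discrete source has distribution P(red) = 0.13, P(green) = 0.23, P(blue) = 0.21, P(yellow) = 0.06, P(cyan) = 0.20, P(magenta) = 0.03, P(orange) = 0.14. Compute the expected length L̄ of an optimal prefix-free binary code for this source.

2.65 bits/symbol

Repeatedly combine the two least-probable nodes; the expected code length is the sum of the merged weights.
merge 3/100 + 3/50 → 9/100
merge 9/100 + 13/100 → 11/50
merge 7/50 + 1/5 → 17/50
merge 21/100 + 11/50 → 43/100
merge 23/100 + 17/50 → 57/100
merge 43/100 + 57/100 → 1
L = 9/100 + 11/50 + 17/50 + 43/100 + 57/100 + 1 = 53/20 = 2.65 bits/symbol.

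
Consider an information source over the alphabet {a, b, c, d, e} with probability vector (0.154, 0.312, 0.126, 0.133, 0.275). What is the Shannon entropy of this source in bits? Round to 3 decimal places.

H = −Σ pᵢ log₂ pᵢ.
−0.154·log₂(0.154) = 0.4156
−0.312·log₂(0.312) = 0.5243
−0.126·log₂(0.126) = 0.3766
−0.133·log₂(0.133) = 0.3871
−0.275·log₂(0.275) = 0.5122
Sum ≈ 2.2158 → 2.216 bits.

2.216 bits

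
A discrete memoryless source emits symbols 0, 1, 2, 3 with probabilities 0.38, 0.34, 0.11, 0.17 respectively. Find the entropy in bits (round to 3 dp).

1.845 bits

H = −Σ pᵢ log₂ pᵢ.
−0.38·log₂(0.38) = 0.5305
−0.34·log₂(0.34) = 0.5292
−0.11·log₂(0.11) = 0.3503
−0.17·log₂(0.17) = 0.4346
Sum ≈ 1.8445 → 1.845 bits.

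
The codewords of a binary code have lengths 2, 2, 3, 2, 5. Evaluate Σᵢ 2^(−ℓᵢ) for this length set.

0.90625

With common denominator 2^5 = 32: Σ 2^(−ℓᵢ) = 8/32 + 8/32 + 4/32 + 8/32 + 1/32 = 29/32 = 0.90625.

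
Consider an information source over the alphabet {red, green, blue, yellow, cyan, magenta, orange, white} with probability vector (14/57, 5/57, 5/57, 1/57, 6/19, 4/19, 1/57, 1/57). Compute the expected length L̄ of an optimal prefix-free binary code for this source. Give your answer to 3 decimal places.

Repeatedly combine the two least-probable nodes; the expected code length is the sum of the merged weights.
merge 1/57 + 1/57 → 2/57
merge 1/57 + 2/57 → 1/19
merge 1/19 + 5/57 → 8/57
merge 5/57 + 8/57 → 13/57
merge 4/19 + 13/57 → 25/57
merge 14/57 + 6/19 → 32/57
merge 25/57 + 32/57 → 1
L = 2/57 + 1/19 + 8/57 + 13/57 + 25/57 + 32/57 + 1 = 140/57 ≈ 2.456 bits/symbol.

2.456 bits/symbol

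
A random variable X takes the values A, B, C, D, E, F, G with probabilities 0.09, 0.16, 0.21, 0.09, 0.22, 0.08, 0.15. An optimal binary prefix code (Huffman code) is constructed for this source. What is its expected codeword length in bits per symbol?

Repeatedly combine the two least-probable nodes; the expected code length is the sum of the merged weights.
merge 2/25 + 9/100 → 17/100
merge 9/100 + 3/20 → 6/25
merge 4/25 + 17/100 → 33/100
merge 21/100 + 11/50 → 43/100
merge 6/25 + 33/100 → 57/100
merge 43/100 + 57/100 → 1
L = 17/100 + 6/25 + 33/100 + 43/100 + 57/100 + 1 = 137/50 = 2.74 bits/symbol.

2.74 bits/symbol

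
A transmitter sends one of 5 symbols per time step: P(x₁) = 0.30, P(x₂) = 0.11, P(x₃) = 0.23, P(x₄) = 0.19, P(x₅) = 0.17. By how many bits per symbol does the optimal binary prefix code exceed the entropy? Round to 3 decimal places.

0.031 bits

Entropy H = −Σ p log₂ p ≈ 2.2489 bits.
Huffman merges: 11/100+17/100→7/25; 19/100+23/100→21/50; 7/25+3/10→29/50; 21/50+29/50→1. L = 57/25 ≈ 2.2800.
L − H = 2.2800 − 2.2489 = 0.031 bits.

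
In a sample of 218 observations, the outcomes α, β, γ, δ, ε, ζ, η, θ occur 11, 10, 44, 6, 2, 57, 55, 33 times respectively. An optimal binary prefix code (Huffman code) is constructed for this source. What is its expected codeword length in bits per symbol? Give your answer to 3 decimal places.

Probabilities are the counts divided by 218.
Repeatedly combine the two least-probable nodes; the expected code length is the sum of the merged weights.
merge 1/109 + 3/109 → 4/109
merge 4/109 + 5/109 → 9/109
merge 11/218 + 9/109 → 29/218
merge 29/218 + 33/218 → 31/109
merge 22/109 + 55/218 → 99/218
merge 57/218 + 31/109 → 119/218
merge 99/218 + 119/218 → 1
L = 4/109 + 9/109 + 29/218 + 31/109 + 99/218 + 119/218 + 1 = 553/218 ≈ 2.537 bits/symbol.

2.537 bits/symbol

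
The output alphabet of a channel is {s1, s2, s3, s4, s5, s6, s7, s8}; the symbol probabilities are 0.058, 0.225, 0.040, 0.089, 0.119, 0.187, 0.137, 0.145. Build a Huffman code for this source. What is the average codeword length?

2.873 bits/symbol

Repeatedly combine the two least-probable nodes; the expected code length is the sum of the merged weights.
merge 1/25 + 29/500 → 49/500
merge 89/1000 + 49/500 → 187/1000
merge 119/1000 + 137/1000 → 32/125
merge 29/200 + 187/1000 → 83/250
merge 187/1000 + 9/40 → 103/250
merge 32/125 + 83/250 → 147/250
merge 103/250 + 147/250 → 1
L = 49/500 + 187/1000 + 32/125 + 83/250 + 103/250 + 147/250 + 1 = 2873/1000 = 2.873 bits/symbol.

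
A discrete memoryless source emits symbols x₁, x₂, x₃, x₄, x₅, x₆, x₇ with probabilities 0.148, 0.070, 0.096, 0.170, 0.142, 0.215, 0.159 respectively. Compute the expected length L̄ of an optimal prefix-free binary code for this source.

Repeatedly combine the two least-probable nodes; the expected code length is the sum of the merged weights.
merge 7/100 + 12/125 → 83/500
merge 71/500 + 37/250 → 29/100
merge 159/1000 + 83/500 → 13/40
merge 17/100 + 43/200 → 77/200
merge 29/100 + 13/40 → 123/200
merge 77/200 + 123/200 → 1
L = 83/500 + 29/100 + 13/40 + 77/200 + 123/200 + 1 = 2781/1000 = 2.781 bits/symbol.

2.781 bits/symbol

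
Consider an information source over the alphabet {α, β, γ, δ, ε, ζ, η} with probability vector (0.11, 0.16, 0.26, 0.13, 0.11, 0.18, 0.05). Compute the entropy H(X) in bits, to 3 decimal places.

2.673 bits

H = −Σ pᵢ log₂ pᵢ.
−0.11·log₂(0.11) = 0.3503
−0.16·log₂(0.16) = 0.4230
−0.26·log₂(0.26) = 0.5053
−0.13·log₂(0.13) = 0.3826
−0.11·log₂(0.11) = 0.3503
−0.18·log₂(0.18) = 0.4453
−0.05·log₂(0.05) = 0.2161
Sum ≈ 2.6729 → 2.673 bits.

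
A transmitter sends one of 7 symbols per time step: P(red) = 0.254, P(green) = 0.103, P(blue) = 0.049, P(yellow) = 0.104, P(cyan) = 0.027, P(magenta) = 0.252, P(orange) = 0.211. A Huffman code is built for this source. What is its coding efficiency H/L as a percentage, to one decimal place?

Entropy H = −Σ p log₂ p ≈ 2.5082 bits.
Huffman merges: 27/1000+49/1000→19/250; 19/250+103/1000→179/1000; 13/125+179/1000→283/1000; 211/1000+63/250→463/1000; 127/500+283/1000→537/1000; 463/1000+537/1000→1. L = 1269/500 ≈ 2.5380.
Efficiency = H/L = 2.5082/2.5380 = 98.8%.

98.8%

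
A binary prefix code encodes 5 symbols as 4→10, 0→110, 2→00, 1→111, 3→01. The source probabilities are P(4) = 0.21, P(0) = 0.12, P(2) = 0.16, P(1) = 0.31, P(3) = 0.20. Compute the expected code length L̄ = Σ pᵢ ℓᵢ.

2.43 bits/symbol

L̄ = Σ pᵢ·ℓᵢ = 0.21·2 + 0.12·3 + 0.16·2 + 0.31·3 + 0.20·2 = 2.43 bits/symbol.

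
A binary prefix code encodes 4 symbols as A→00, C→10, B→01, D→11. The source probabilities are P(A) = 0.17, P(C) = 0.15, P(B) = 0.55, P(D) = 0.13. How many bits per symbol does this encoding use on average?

2 bits/symbol

L̄ = Σ pᵢ·ℓᵢ = 0.17·2 + 0.15·2 + 0.55·2 + 0.13·2 = 2 bits/symbol.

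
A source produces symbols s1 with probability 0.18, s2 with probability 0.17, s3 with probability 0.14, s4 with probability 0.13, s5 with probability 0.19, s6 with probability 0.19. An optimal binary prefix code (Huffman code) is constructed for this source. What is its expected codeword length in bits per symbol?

2.62 bits/symbol

Repeatedly combine the two least-probable nodes; the expected code length is the sum of the merged weights.
merge 13/100 + 7/50 → 27/100
merge 17/100 + 9/50 → 7/20
merge 19/100 + 19/100 → 19/50
merge 27/100 + 7/20 → 31/50
merge 19/50 + 31/50 → 1
L = 27/100 + 7/20 + 19/50 + 31/50 + 1 = 131/50 = 2.62 bits/symbol.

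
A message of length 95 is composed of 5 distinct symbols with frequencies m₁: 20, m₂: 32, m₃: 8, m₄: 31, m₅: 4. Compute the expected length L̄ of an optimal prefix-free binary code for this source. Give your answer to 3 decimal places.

2.126 bits/symbol

Probabilities are the counts divided by 95.
Repeatedly combine the two least-probable nodes; the expected code length is the sum of the merged weights.
merge 4/95 + 8/95 → 12/95
merge 12/95 + 4/19 → 32/95
merge 31/95 + 32/95 → 63/95
merge 32/95 + 63/95 → 1
L = 12/95 + 32/95 + 63/95 + 1 = 202/95 ≈ 2.126 bits/symbol.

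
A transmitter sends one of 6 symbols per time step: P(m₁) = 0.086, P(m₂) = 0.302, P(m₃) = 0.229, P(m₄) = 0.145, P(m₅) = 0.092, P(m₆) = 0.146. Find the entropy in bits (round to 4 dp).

2.4390 bits

H = −Σ pᵢ log₂ pᵢ.
−0.086·log₂(0.086) = 0.3044
−0.302·log₂(0.302) = 0.5217
−0.229·log₂(0.229) = 0.4870
−0.145·log₂(0.145) = 0.4040
−0.092·log₂(0.092) = 0.3167
−0.146·log₂(0.146) = 0.4053
Sum ≈ 2.4390 → 2.4390 bits.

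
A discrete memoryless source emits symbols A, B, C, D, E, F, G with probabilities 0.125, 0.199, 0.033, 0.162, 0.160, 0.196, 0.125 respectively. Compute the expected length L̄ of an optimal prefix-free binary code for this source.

2.763 bits/symbol

Repeatedly combine the two least-probable nodes; the expected code length is the sum of the merged weights.
merge 33/1000 + 1/8 → 79/500
merge 1/8 + 79/500 → 283/1000
merge 4/25 + 81/500 → 161/500
merge 49/250 + 199/1000 → 79/200
merge 283/1000 + 161/500 → 121/200
merge 79/200 + 121/200 → 1
L = 79/500 + 283/1000 + 161/500 + 79/200 + 121/200 + 1 = 2763/1000 = 2.763 bits/symbol.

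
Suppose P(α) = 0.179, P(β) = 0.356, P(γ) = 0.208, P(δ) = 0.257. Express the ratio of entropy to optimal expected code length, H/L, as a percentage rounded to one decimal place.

Entropy H = −Σ p log₂ p ≈ 1.9497 bits.
Huffman merges: 179/1000+26/125→387/1000; 257/1000+89/250→613/1000; 387/1000+613/1000→1. L = 2 ≈ 2.0000.
Efficiency = H/L = 1.9497/2.0000 = 97.5%.

97.5%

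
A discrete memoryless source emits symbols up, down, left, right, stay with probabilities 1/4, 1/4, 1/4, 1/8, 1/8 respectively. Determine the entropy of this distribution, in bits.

Each probability is a power of 1/2, so log₂(1/p) is an integer.
H = Σ p·log₂(1/p) = 1/4·2 + 1/4·2 + 1/4·2 + 1/8·3 + 1/8·3 = 2.25 bits.

2.25 bits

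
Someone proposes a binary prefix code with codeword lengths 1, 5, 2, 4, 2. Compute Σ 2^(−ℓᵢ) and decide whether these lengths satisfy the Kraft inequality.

1.09375; no

With common denominator 2^5 = 32: Σ 2^(−ℓᵢ) = 16/32 + 1/32 + 8/32 + 2/32 + 8/32 = 35/32 = 1.09375.
Kraft's inequality requires Σ ≤ 1; here Σ = 1.09375 > 1, so no such prefix code exists.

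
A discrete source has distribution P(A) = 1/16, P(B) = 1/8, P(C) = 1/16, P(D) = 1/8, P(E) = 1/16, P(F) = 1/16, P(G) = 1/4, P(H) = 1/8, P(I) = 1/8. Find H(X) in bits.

Each probability is a power of 1/2, so log₂(1/p) is an integer.
H = Σ p·log₂(1/p) = 1/16·4 + 1/8·3 + 1/16·4 + 1/8·3 + 1/16·4 + 1/16·4 + 1/4·2 + 1/8·3 + 1/8·3 = 3 bits.

3 bits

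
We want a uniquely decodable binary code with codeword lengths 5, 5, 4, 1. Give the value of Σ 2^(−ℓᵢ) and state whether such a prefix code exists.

With common denominator 2^5 = 32: Σ 2^(−ℓᵢ) = 1/32 + 1/32 + 2/32 + 16/32 = 20/32 = 0.625.
Kraft's inequality requires Σ ≤ 1; here Σ = 0.625 ≤ 1, so such a prefix code exists.

0.625; yes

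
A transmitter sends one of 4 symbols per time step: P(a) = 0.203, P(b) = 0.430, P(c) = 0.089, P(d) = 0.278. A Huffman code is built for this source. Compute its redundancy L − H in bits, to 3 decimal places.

0.047 bits

Entropy H = −Σ p log₂ p ≈ 1.8146 bits.
Huffman merges: 89/1000+203/1000→73/250; 139/500+73/250→57/100; 43/100+57/100→1. L = 931/500 ≈ 1.8620.
L − H = 1.8620 − 1.8146 = 0.047 bits.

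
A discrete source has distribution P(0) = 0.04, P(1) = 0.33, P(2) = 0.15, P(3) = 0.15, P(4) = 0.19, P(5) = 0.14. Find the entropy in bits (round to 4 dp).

H = −Σ pᵢ log₂ pᵢ.
−0.04·log₂(0.04) = 0.1858
−0.33·log₂(0.33) = 0.5278
−0.15·log₂(0.15) = 0.4105
−0.15·log₂(0.15) = 0.4105
−0.19·log₂(0.19) = 0.4552
−0.14·log₂(0.14) = 0.3971
Sum ≈ 2.3870 → 2.3870 bits.

2.3870 bits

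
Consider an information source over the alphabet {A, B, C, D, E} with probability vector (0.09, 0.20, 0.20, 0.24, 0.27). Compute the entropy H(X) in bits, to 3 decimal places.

H = −Σ pᵢ log₂ pᵢ.
−0.09·log₂(0.09) = 0.3127
−0.20·log₂(0.20) = 0.4644
−0.20·log₂(0.20) = 0.4644
−0.24·log₂(0.24) = 0.4941
−0.27·log₂(0.27) = 0.5100
Sum ≈ 2.2456 → 2.246 bits.

2.246 bits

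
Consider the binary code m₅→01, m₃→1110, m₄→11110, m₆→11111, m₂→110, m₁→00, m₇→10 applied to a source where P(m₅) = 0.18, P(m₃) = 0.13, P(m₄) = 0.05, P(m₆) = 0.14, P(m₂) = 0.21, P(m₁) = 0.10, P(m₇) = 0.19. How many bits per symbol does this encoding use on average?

3.04 bits/symbol

L̄ = Σ pᵢ·ℓᵢ = 0.18·2 + 0.13·4 + 0.05·5 + 0.14·5 + 0.21·3 + 0.10·2 + 0.19·2 = 3.04 bits/symbol.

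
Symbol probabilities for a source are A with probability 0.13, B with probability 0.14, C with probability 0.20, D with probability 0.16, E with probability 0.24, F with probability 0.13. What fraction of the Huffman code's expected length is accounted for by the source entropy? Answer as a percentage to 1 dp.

Entropy H = −Σ p log₂ p ≈ 2.5439 bits.
Huffman merges: 13/100+13/100→13/50; 7/50+4/25→3/10; 1/5+6/25→11/25; 13/50+3/10→14/25; 11/25+14/25→1. L = 64/25 ≈ 2.5600.
Efficiency = H/L = 2.5439/2.5600 = 99.4%.

99.4%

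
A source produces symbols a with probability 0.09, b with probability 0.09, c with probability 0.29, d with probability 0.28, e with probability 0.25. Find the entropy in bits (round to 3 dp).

H = −Σ pᵢ log₂ pᵢ.
−0.09·log₂(0.09) = 0.3127
−0.09·log₂(0.09) = 0.3127
−0.29·log₂(0.29) = 0.5179
−0.28·log₂(0.28) = 0.5142
−0.25·log₂(0.25) = 0.5000
Sum ≈ 2.1574 → 2.157 bits.

2.157 bits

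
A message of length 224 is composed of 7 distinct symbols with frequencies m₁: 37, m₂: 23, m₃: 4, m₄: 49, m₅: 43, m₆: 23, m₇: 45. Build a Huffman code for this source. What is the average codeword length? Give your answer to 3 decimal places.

Probabilities are the counts divided by 224.
Repeatedly combine the two least-probable nodes; the expected code length is the sum of the merged weights.
merge 1/56 + 23/224 → 27/224
merge 23/224 + 27/224 → 25/112
merge 37/224 + 43/224 → 5/14
merge 45/224 + 7/32 → 47/112
merge 25/112 + 5/14 → 65/112
merge 47/112 + 65/112 → 1
L = 27/224 + 25/112 + 5/14 + 47/112 + 65/112 + 1 = 605/224 ≈ 2.701 bits/symbol.

2.701 bits/symbol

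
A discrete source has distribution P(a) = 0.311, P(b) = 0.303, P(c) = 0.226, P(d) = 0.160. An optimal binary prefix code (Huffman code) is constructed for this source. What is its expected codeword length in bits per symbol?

2 bits/symbol

Repeatedly combine the two least-probable nodes; the expected code length is the sum of the merged weights.
merge 4/25 + 113/500 → 193/500
merge 303/1000 + 311/1000 → 307/500
merge 193/500 + 307/500 → 1
L = 193/500 + 307/500 + 1 = 2 bits/symbol.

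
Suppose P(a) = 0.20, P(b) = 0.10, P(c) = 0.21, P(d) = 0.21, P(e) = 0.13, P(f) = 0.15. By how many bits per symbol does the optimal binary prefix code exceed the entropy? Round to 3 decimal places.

0.045 bits

Entropy H = −Σ p log₂ p ≈ 2.5354 bits.
Huffman merges: 1/10+13/100→23/100; 3/20+1/5→7/20; 21/100+21/100→21/50; 23/100+7/20→29/50; 21/50+29/50→1. L = 129/50 ≈ 2.5800.
L − H = 2.5800 − 2.5354 = 0.045 bits.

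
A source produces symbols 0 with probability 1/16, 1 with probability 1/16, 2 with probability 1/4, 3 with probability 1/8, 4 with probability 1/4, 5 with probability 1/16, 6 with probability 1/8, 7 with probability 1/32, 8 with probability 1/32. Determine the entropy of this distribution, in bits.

2.8125 bits

Each probability is a power of 1/2, so log₂(1/p) is an integer.
H = Σ p·log₂(1/p) = 1/16·4 + 1/16·4 + 1/4·2 + 1/8·3 + 1/4·2 + 1/16·4 + 1/8·3 + 1/32·5 + 1/32·5 = 2.8125 bits.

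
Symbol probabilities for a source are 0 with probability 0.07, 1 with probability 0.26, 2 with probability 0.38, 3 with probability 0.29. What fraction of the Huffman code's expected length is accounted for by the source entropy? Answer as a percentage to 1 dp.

93.4%

Entropy H = −Σ p log₂ p ≈ 1.8222 bits.
Huffman merges: 7/100+13/50→33/100; 29/100+33/100→31/50; 19/50+31/50→1. L = 39/20 ≈ 1.9500.
Efficiency = H/L = 1.8222/1.9500 = 93.4%.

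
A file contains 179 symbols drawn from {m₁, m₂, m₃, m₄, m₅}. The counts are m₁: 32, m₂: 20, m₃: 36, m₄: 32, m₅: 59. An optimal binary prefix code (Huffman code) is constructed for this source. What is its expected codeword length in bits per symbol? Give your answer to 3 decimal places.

Probabilities are the counts divided by 179.
Repeatedly combine the two least-probable nodes; the expected code length is the sum of the merged weights.
merge 20/179 + 32/179 → 52/179
merge 32/179 + 36/179 → 68/179
merge 52/179 + 59/179 → 111/179
merge 68/179 + 111/179 → 1
L = 52/179 + 68/179 + 111/179 + 1 = 410/179 ≈ 2.291 bits/symbol.

2.291 bits/symbol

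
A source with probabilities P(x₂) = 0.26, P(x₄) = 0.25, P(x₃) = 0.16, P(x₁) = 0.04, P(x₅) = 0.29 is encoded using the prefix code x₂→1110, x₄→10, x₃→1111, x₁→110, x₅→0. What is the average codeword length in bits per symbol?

2.59 bits/symbol

L̄ = Σ pᵢ·ℓᵢ = 0.26·4 + 0.25·2 + 0.16·4 + 0.04·3 + 0.29·1 = 2.59 bits/symbol.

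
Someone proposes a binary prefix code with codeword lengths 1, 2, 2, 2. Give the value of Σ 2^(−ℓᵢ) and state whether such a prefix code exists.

1.25; no

With common denominator 2^2 = 4: Σ 2^(−ℓᵢ) = 2/4 + 1/4 + 1/4 + 1/4 = 5/4 = 1.25.
Kraft's inequality requires Σ ≤ 1; here Σ = 1.25 > 1, so no such prefix code exists.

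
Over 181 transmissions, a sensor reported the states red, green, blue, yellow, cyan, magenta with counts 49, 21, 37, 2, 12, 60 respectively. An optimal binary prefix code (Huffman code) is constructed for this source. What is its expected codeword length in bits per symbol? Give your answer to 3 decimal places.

2.271 bits/symbol

Probabilities are the counts divided by 181.
Repeatedly combine the two least-probable nodes; the expected code length is the sum of the merged weights.
merge 2/181 + 12/181 → 14/181
merge 14/181 + 21/181 → 35/181
merge 35/181 + 37/181 → 72/181
merge 49/181 + 60/181 → 109/181
merge 72/181 + 109/181 → 1
L = 14/181 + 35/181 + 72/181 + 109/181 + 1 = 411/181 ≈ 2.271 bits/symbol.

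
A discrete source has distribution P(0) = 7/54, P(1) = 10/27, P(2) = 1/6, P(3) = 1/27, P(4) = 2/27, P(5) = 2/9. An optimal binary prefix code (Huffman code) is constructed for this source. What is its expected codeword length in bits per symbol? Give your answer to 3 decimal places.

Repeatedly combine the two least-probable nodes; the expected code length is the sum of the merged weights.
merge 1/27 + 2/27 → 1/9
merge 1/9 + 7/54 → 13/54
merge 1/6 + 2/9 → 7/18
merge 13/54 + 10/27 → 11/18
merge 7/18 + 11/18 → 1
L = 1/9 + 13/54 + 7/18 + 11/18 + 1 = 127/54 ≈ 2.352 bits/symbol.

2.352 bits/symbol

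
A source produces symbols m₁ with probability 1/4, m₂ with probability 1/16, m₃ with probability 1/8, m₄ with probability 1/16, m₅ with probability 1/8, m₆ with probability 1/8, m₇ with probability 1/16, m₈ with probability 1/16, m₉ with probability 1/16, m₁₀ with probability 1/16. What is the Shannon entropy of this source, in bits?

3.125 bits

Each probability is a power of 1/2, so log₂(1/p) is an integer.
H = Σ p·log₂(1/p) = 1/4·2 + 1/16·4 + 1/8·3 + 1/16·4 + 1/8·3 + 1/8·3 + 1/16·4 + 1/16·4 + 1/16·4 + 1/16·4 = 3.125 bits.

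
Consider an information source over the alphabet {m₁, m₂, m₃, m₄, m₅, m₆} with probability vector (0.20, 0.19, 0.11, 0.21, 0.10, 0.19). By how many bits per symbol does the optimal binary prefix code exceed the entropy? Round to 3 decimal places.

0.060 bits

Entropy H = −Σ p log₂ p ≈ 2.5301 bits.
Huffman merges: 1/10+11/100→21/100; 19/100+19/100→19/50; 1/5+21/100→41/100; 21/100+19/50→59/100; 41/100+59/100→1. L = 259/100 ≈ 2.5900.
L − H = 2.5900 − 2.5301 = 0.060 bits.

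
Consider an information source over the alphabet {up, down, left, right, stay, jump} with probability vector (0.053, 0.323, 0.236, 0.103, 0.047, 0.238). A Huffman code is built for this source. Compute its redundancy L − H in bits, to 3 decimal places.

Entropy H = −Σ p log₂ p ≈ 2.2808 bits.
Huffman merges: 47/1000+53/1000→1/10; 1/10+103/1000→203/1000; 203/1000+59/250→439/1000; 119/500+323/1000→561/1000; 439/1000+561/1000→1. L = 2303/1000 ≈ 2.3030.
L − H = 2.3030 − 2.2808 = 0.022 bits.

0.022 bits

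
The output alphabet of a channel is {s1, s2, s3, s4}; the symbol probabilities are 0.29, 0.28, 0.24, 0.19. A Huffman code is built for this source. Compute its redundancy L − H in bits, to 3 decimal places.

0.019 bits

Entropy H = −Σ p log₂ p ≈ 1.9815 bits.
Huffman merges: 19/100+6/25→43/100; 7/25+29/100→57/100; 43/100+57/100→1. L = 2 ≈ 2.0000.
L − H = 2.0000 − 1.9815 = 0.019 bits.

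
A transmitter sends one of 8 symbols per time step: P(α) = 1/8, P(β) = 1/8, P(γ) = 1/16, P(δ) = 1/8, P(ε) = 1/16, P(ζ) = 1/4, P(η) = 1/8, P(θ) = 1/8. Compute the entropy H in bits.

2.875 bits

Each probability is a power of 1/2, so log₂(1/p) is an integer.
H = Σ p·log₂(1/p) = 1/8·3 + 1/8·3 + 1/16·4 + 1/8·3 + 1/16·4 + 1/4·2 + 1/8·3 + 1/8·3 = 2.875 bits.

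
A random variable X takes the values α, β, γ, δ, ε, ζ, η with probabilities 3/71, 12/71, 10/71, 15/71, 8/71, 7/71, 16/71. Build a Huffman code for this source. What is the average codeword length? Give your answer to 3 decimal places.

2.704 bits/symbol

Repeatedly combine the two least-probable nodes; the expected code length is the sum of the merged weights.
merge 3/71 + 7/71 → 10/71
merge 8/71 + 10/71 → 18/71
merge 10/71 + 12/71 → 22/71
merge 15/71 + 16/71 → 31/71
merge 18/71 + 22/71 → 40/71
merge 31/71 + 40/71 → 1
L = 10/71 + 18/71 + 22/71 + 31/71 + 40/71 + 1 = 192/71 ≈ 2.704 bits/symbol.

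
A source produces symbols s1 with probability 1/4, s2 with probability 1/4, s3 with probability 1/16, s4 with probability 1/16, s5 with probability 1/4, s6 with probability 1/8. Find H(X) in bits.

Each probability is a power of 1/2, so log₂(1/p) is an integer.
H = Σ p·log₂(1/p) = 1/4·2 + 1/4·2 + 1/16·4 + 1/16·4 + 1/4·2 + 1/8·3 = 2.375 bits.

2.375 bits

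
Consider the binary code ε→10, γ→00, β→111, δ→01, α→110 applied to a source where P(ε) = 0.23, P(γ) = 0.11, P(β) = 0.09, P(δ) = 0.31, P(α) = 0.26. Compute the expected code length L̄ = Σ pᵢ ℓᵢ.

2.35 bits/symbol

L̄ = Σ pᵢ·ℓᵢ = 0.23·2 + 0.11·2 + 0.09·3 + 0.31·2 + 0.26·3 = 2.35 bits/symbol.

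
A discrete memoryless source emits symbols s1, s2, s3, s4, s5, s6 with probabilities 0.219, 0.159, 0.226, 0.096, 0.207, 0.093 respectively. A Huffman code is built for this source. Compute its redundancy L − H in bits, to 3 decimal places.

Entropy H = −Σ p log₂ p ≈ 2.5001 bits.
Huffman merges: 93/1000+12/125→189/1000; 159/1000+189/1000→87/250; 207/1000+219/1000→213/500; 113/500+87/250→287/500; 213/500+287/500→1. L = 2537/1000 ≈ 2.5370.
L − H = 2.5370 − 2.5001 = 0.037 bits.

0.037 bits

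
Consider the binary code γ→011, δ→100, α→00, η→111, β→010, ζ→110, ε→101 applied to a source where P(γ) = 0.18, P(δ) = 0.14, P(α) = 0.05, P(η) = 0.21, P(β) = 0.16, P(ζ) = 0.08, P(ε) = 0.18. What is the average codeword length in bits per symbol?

2.95 bits/symbol

L̄ = Σ pᵢ·ℓᵢ = 0.18·3 + 0.14·3 + 0.05·2 + 0.21·3 + 0.16·3 + 0.08·3 + 0.18·3 = 2.95 bits/symbol.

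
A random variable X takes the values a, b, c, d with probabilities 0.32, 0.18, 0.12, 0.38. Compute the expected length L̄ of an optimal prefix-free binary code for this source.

Repeatedly combine the two least-probable nodes; the expected code length is the sum of the merged weights.
merge 3/25 + 9/50 → 3/10
merge 3/10 + 8/25 → 31/50
merge 19/50 + 31/50 → 1
L = 3/10 + 31/50 + 1 = 48/25 = 1.92 bits/symbol.

1.92 bits/symbol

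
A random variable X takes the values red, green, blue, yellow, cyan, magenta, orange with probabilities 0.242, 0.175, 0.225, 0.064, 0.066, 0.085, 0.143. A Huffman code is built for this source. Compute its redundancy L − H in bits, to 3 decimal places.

Entropy H = −Σ p log₂ p ≈ 2.6358 bits.
Huffman merges: 8/125+33/500→13/100; 17/200+13/100→43/200; 143/1000+7/40→159/500; 43/200+9/40→11/25; 121/500+159/500→14/25; 11/25+14/25→1. L = 2663/1000 ≈ 2.6630.
L − H = 2.6630 − 2.6358 = 0.027 bits.

0.027 bits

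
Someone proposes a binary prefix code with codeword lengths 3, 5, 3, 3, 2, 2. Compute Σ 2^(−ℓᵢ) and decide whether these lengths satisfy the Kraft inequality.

0.90625; yes

With common denominator 2^5 = 32: Σ 2^(−ℓᵢ) = 4/32 + 1/32 + 4/32 + 4/32 + 8/32 + 8/32 = 29/32 = 0.90625.
Kraft's inequality requires Σ ≤ 1; here Σ = 0.90625 ≤ 1, so such a prefix code exists.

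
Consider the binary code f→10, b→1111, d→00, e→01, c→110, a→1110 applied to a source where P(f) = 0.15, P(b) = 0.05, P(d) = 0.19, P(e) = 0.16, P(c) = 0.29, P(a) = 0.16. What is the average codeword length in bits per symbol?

2.71 bits/symbol

L̄ = Σ pᵢ·ℓᵢ = 0.15·2 + 0.05·4 + 0.19·2 + 0.16·2 + 0.29·3 + 0.16·4 = 2.71 bits/symbol.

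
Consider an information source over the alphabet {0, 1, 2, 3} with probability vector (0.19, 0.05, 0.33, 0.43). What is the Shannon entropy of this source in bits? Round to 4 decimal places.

1.7227 bits

H = −Σ pᵢ log₂ pᵢ.
−0.19·log₂(0.19) = 0.4552
−0.05·log₂(0.05) = 0.2161
−0.33·log₂(0.33) = 0.5278
−0.43·log₂(0.43) = 0.5236
Sum ≈ 1.7227 → 1.7227 bits.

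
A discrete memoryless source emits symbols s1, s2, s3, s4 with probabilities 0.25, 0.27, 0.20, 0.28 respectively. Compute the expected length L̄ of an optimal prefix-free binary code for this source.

2 bits/symbol

Repeatedly combine the two least-probable nodes; the expected code length is the sum of the merged weights.
merge 1/5 + 1/4 → 9/20
merge 27/100 + 7/25 → 11/20
merge 9/20 + 11/20 → 1
L = 9/20 + 11/20 + 1 = 2 bits/symbol.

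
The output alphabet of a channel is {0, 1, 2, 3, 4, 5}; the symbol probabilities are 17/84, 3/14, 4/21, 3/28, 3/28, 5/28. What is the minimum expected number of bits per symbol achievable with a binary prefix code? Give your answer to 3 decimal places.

Repeatedly combine the two least-probable nodes; the expected code length is the sum of the merged weights.
merge 3/28 + 3/28 → 3/14
merge 5/28 + 4/21 → 31/84
merge 17/84 + 3/14 → 5/12
merge 3/14 + 31/84 → 7/12
merge 5/12 + 7/12 → 1
L = 3/14 + 31/84 + 5/12 + 7/12 + 1 = 31/12 ≈ 2.583 bits/symbol.

2.583 bits/symbol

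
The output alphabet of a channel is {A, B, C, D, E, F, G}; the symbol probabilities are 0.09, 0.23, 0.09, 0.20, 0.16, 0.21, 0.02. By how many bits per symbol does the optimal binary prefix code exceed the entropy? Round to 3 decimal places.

0.084 bits

Entropy H = −Σ p log₂ p ≈ 2.5861 bits.
Huffman merges: 1/50+9/100→11/100; 9/100+11/100→1/5; 4/25+1/5→9/25; 1/5+21/100→41/100; 23/100+9/25→59/100; 41/100+59/100→1. L = 267/100 ≈ 2.6700.
L − H = 2.6700 − 2.5861 = 0.084 bits.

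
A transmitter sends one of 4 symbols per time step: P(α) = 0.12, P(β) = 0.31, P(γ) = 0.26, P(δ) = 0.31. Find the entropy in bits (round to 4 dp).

H = −Σ pᵢ log₂ pᵢ.
−0.12·log₂(0.12) = 0.3671
−0.31·log₂(0.31) = 0.5238
−0.26·log₂(0.26) = 0.5053
−0.31·log₂(0.31) = 0.5238
Sum ≈ 1.9199 → 1.9199 bits.

1.9199 bits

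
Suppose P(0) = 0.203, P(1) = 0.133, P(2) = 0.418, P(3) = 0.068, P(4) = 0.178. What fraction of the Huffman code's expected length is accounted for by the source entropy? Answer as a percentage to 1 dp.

96.5%

Entropy H = −Σ p log₂ p ≈ 2.0871 bits.
Huffman merges: 17/250+133/1000→201/1000; 89/500+201/1000→379/1000; 203/1000+379/1000→291/500; 209/500+291/500→1. L = 1081/500 ≈ 2.1620.
Efficiency = H/L = 2.0871/2.1620 = 96.5%.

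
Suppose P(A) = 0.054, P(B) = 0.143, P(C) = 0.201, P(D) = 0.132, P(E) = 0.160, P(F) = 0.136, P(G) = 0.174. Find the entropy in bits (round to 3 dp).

H = −Σ pᵢ log₂ pᵢ.
−0.054·log₂(0.054) = 0.2274
−0.143·log₂(0.143) = 0.4012
−0.201·log₂(0.201) = 0.4653
−0.132·log₂(0.132) = 0.3856
−0.160·log₂(0.160) = 0.4230
−0.136·log₂(0.136) = 0.3915
−0.174·log₂(0.174) = 0.4390
Sum ≈ 2.7330 → 2.733 bits.

2.733 bits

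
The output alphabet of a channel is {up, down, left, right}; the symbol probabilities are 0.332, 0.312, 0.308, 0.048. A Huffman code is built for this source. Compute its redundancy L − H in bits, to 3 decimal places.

Entropy H = −Σ p log₂ p ≈ 1.7860 bits.
Huffman merges: 6/125+77/250→89/250; 39/125+83/250→161/250; 89/250+161/250→1. L = 2 ≈ 2.0000.
L − H = 2.0000 − 1.7860 = 0.214 bits.

0.214 bits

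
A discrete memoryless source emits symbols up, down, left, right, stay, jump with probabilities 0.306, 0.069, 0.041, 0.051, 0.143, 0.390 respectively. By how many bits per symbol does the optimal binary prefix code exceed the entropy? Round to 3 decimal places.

Entropy H = −Σ p log₂ p ≈ 2.1279 bits.
Huffman merges: 41/1000+51/1000→23/250; 69/1000+23/250→161/1000; 143/1000+161/1000→38/125; 38/125+153/500→61/100; 39/100+61/100→1. L = 2167/1000 ≈ 2.1670.
L − H = 2.1670 − 2.1279 = 0.039 bits.

0.039 bits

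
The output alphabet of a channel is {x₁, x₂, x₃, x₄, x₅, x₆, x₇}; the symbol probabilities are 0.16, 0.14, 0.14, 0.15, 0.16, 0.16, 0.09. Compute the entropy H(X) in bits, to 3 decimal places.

H = −Σ pᵢ log₂ pᵢ.
−0.16·log₂(0.16) = 0.4230
−0.14·log₂(0.14) = 0.3971
−0.14·log₂(0.14) = 0.3971
−0.15·log₂(0.15) = 0.4105
−0.16·log₂(0.16) = 0.4230
−0.16·log₂(0.16) = 0.4230
−0.09·log₂(0.09) = 0.3127
Sum ≈ 2.7865 → 2.786 bits.

2.786 bits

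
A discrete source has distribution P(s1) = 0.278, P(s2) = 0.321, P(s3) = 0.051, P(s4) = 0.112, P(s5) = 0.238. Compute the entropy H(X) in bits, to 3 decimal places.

H = −Σ pᵢ log₂ pᵢ.
−0.278·log₂(0.278) = 0.5134
−0.321·log₂(0.321) = 0.5262
−0.051·log₂(0.051) = 0.2190
−0.112·log₂(0.112) = 0.3537
−0.238·log₂(0.238) = 0.4929
Sum ≈ 2.1053 → 2.105 bits.

2.105 bits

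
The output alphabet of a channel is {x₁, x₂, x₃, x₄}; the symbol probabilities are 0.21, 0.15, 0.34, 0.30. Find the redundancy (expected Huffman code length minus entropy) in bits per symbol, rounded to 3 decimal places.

Entropy H = −Σ p log₂ p ≈ 1.9336 bits.
Huffman merges: 3/20+21/100→9/25; 3/10+17/50→16/25; 9/25+16/25→1. L = 2 ≈ 2.0000.
L − H = 2.0000 − 1.9336 = 0.066 bits.

0.066 bits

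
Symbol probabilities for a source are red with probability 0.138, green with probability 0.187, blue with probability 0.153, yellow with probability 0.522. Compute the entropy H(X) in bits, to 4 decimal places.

H = −Σ pᵢ log₂ pᵢ.
−0.138·log₂(0.138) = 0.3943
−0.187·log₂(0.187) = 0.4523
−0.153·log₂(0.153) = 0.4144
−0.522·log₂(0.522) = 0.4896
Sum ≈ 1.7506 → 1.7506 bits.

1.7506 bits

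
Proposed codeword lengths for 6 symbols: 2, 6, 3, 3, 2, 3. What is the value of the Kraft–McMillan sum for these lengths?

0.890625

With common denominator 2^6 = 64: Σ 2^(−ℓᵢ) = 16/64 + 1/64 + 8/64 + 8/64 + 16/64 + 8/64 = 57/64 = 0.890625.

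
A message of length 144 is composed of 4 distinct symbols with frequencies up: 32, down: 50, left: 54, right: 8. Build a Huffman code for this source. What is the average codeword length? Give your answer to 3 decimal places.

1.903 bits/symbol

Probabilities are the counts divided by 144.
Repeatedly combine the two least-probable nodes; the expected code length is the sum of the merged weights.
merge 1/18 + 2/9 → 5/18
merge 5/18 + 25/72 → 5/8
merge 3/8 + 5/8 → 1
L = 5/18 + 5/8 + 1 = 137/72 ≈ 1.903 bits/symbol.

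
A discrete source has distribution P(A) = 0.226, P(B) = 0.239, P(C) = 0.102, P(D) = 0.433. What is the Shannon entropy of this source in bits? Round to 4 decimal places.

H = −Σ pᵢ log₂ pᵢ.
−0.226·log₂(0.226) = 0.4849
−0.239·log₂(0.239) = 0.4935
−0.102·log₂(0.102) = 0.3359
−0.433·log₂(0.433) = 0.5229
Sum ≈ 1.8372 → 1.8372 bits.

1.8372 bits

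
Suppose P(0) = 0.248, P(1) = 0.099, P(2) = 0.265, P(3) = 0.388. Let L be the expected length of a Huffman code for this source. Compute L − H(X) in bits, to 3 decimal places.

0.092 bits

Entropy H = −Σ p log₂ p ≈ 1.8669 bits.
Huffman merges: 99/1000+31/125→347/1000; 53/200+347/1000→153/250; 97/250+153/250→1. L = 1959/1000 ≈ 1.9590.
L − H = 1.9590 − 1.8669 = 0.092 bits.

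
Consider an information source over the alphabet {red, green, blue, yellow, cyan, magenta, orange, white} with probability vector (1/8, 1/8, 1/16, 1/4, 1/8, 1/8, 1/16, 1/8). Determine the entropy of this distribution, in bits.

Each probability is a power of 1/2, so log₂(1/p) is an integer.
H = Σ p·log₂(1/p) = 1/8·3 + 1/8·3 + 1/16·4 + 1/4·2 + 1/8·3 + 1/8·3 + 1/16·4 + 1/8·3 = 2.875 bits.

2.875 bits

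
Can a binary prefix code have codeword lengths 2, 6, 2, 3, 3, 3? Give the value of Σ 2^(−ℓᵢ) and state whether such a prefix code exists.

With common denominator 2^6 = 64: Σ 2^(−ℓᵢ) = 16/64 + 1/64 + 16/64 + 8/64 + 8/64 + 8/64 = 57/64 = 0.890625.
Kraft's inequality requires Σ ≤ 1; here Σ = 0.890625 ≤ 1, so such a prefix code exists.

0.890625; yes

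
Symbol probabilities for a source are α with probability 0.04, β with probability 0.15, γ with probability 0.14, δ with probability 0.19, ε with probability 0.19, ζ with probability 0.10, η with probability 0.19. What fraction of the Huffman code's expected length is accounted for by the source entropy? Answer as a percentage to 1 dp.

Entropy H = −Σ p log₂ p ≈ 2.6913 bits.
Huffman merges: 1/25+1/10→7/50; 7/50+7/50→7/25; 3/20+19/100→17/50; 19/100+19/100→19/50; 7/25+17/50→31/50; 19/50+31/50→1. L = 69/25 ≈ 2.7600.
Efficiency = H/L = 2.6913/2.7600 = 97.5%.

97.5%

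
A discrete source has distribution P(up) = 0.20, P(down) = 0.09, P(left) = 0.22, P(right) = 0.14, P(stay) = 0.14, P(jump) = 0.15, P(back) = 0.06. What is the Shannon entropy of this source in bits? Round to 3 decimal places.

2.706 bits

H = −Σ pᵢ log₂ pᵢ.
−0.20·log₂(0.20) = 0.4644
−0.09·log₂(0.09) = 0.3127
−0.22·log₂(0.22) = 0.4806
−0.14·log₂(0.14) = 0.3971
−0.14·log₂(0.14) = 0.3971
−0.15·log₂(0.15) = 0.4105
−0.06·log₂(0.06) = 0.2435
Sum ≈ 2.7059 → 2.706 bits.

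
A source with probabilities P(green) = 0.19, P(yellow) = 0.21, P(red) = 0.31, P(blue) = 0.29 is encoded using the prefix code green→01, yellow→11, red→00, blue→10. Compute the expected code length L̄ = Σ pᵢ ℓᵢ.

L̄ = Σ pᵢ·ℓᵢ = 0.19·2 + 0.21·2 + 0.31·2 + 0.29·2 = 2 bits/symbol.

2 bits/symbol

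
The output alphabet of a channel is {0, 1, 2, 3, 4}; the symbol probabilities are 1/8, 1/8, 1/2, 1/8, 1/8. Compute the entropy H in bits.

Each probability is a power of 1/2, so log₂(1/p) is an integer.
H = Σ p·log₂(1/p) = 1/8·3 + 1/8·3 + 1/2·1 + 1/8·3 + 1/8·3 = 2 bits.

2 bits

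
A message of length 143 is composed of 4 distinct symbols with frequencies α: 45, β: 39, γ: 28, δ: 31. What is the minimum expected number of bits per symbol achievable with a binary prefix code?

Probabilities are the counts divided by 143.
Repeatedly combine the two least-probable nodes; the expected code length is the sum of the merged weights.
merge 28/143 + 31/143 → 59/143
merge 3/11 + 45/143 → 84/143
merge 59/143 + 84/143 → 1
L = 59/143 + 84/143 + 1 = 2 bits/symbol.

2 bits/symbol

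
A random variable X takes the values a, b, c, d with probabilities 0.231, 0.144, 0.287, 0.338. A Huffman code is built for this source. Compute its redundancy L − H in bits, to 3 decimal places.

0.063 bits

Entropy H = −Σ p log₂ p ≈ 1.9367 bits.
Huffman merges: 18/125+231/1000→3/8; 287/1000+169/500→5/8; 3/8+5/8→1. L = 2 ≈ 2.0000.
L − H = 2.0000 − 1.9367 = 0.063 bits.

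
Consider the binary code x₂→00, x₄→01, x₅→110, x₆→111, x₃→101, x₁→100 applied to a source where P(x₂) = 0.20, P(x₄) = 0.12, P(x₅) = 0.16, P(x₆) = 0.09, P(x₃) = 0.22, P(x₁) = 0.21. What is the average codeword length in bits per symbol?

L̄ = Σ pᵢ·ℓᵢ = 0.20·2 + 0.12·2 + 0.16·3 + 0.09·3 + 0.22·3 + 0.21·3 = 2.68 bits/symbol.

2.68 bits/symbol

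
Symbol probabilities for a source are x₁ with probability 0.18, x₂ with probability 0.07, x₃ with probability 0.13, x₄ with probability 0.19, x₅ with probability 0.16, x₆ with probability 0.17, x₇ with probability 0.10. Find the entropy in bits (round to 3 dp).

2.742 bits

H = −Σ pᵢ log₂ pᵢ.
−0.18·log₂(0.18) = 0.4453
−0.07·log₂(0.07) = 0.2686
−0.13·log₂(0.13) = 0.3826
−0.19·log₂(0.19) = 0.4552
−0.16·log₂(0.16) = 0.4230
−0.17·log₂(0.17) = 0.4346
−0.10·log₂(0.10) = 0.3322
Sum ≈ 2.7415 → 2.742 bits.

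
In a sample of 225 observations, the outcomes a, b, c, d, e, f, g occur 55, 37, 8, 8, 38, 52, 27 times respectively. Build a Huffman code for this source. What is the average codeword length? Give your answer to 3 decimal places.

Probabilities are the counts divided by 225.
Repeatedly combine the two least-probable nodes; the expected code length is the sum of the merged weights.
merge 8/225 + 8/225 → 16/225
merge 16/225 + 3/25 → 43/225
merge 37/225 + 38/225 → 1/3
merge 43/225 + 52/225 → 19/45
merge 11/45 + 1/3 → 26/45
merge 19/45 + 26/45 → 1
L = 16/225 + 43/225 + 1/3 + 19/45 + 26/45 + 1 = 584/225 ≈ 2.596 bits/symbol.

2.596 bits/symbol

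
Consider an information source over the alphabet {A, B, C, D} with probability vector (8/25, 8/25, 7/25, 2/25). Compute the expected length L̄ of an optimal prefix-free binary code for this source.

Repeatedly combine the two least-probable nodes; the expected code length is the sum of the merged weights.
merge 2/25 + 7/25 → 9/25
merge 8/25 + 8/25 → 16/25
merge 9/25 + 16/25 → 1
L = 9/25 + 16/25 + 1 = 2 bits/symbol.

2 bits/symbol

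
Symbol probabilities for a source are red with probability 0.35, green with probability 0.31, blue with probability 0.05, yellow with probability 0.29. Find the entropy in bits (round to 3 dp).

1.788 bits

H = −Σ pᵢ log₂ pᵢ.
−0.35·log₂(0.35) = 0.5301
−0.31·log₂(0.31) = 0.5238
−0.05·log₂(0.05) = 0.2161
−0.29·log₂(0.29) = 0.5179
Sum ≈ 1.7879 → 1.788 bits.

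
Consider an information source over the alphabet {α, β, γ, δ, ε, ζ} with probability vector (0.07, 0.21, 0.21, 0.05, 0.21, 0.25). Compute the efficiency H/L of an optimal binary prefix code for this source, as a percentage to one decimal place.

98.1%

Entropy H = −Σ p log₂ p ≈ 2.4031 bits.
Huffman merges: 1/20+7/100→3/25; 3/25+21/100→33/100; 21/100+21/100→21/50; 1/4+33/100→29/50; 21/50+29/50→1. L = 49/20 ≈ 2.4500.
Efficiency = H/L = 2.4031/2.4500 = 98.1%.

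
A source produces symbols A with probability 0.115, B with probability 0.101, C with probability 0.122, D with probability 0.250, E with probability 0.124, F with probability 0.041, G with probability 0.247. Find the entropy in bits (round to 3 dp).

H = −Σ pᵢ log₂ pᵢ.
−0.115·log₂(0.115) = 0.3588
−0.101·log₂(0.101) = 0.3341
−0.122·log₂(0.122) = 0.3703
−0.250·log₂(0.250) = 0.5000
−0.124·log₂(0.124) = 0.3734
−0.041·log₂(0.041) = 0.1889
−0.247·log₂(0.247) = 0.4983
Sum ≈ 2.6239 → 2.624 bits.

2.624 bits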